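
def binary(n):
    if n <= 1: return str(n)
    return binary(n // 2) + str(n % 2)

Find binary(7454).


binary(7454) = binary(3727) + '0'
binary(3727) = binary(1863) + '1'
binary(1863) = binary(931) + '1'
binary(931) = binary(465) + '1'
binary(465) = binary(232) + '1'
binary(232) = binary(116) + '0'
binary(116) = binary(58) + '0'
binary(58) = binary(29) + '0'
binary(29) = binary(14) + '1'
binary(14) = binary(7) + '0'
binary(7) = binary(3) + '1'
binary(3) = binary(1) + '1'
binary(1) = '1'  (base case)
Concatenating: '1' + '1' + '1' + '0' + '1' + '0' + '0' + '0' + '1' + '1' + '1' + '1' + '0' = '1110100011110'

1110100011110


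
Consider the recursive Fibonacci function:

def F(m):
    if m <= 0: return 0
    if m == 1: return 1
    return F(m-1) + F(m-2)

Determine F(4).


Computing F(4) bottom-up:
F(0) = 0
F(1) = 1
F(2) = F(1) + F(0) = 1 + 0 = 1
F(3) = F(2) + F(1) = 1 + 1 = 2
F(4) = F(3) + F(2) = 2 + 1 = 3

3


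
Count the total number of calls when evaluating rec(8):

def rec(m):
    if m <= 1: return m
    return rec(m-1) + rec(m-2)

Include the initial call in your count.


Let C(n) = total calls for rec(n)
C(0) = 1, C(1) = 1
C(2) = 1 + C(1) + C(0) = 1 + 1 + 1 = 3
C(3) = 1 + C(2) + C(1) = 1 + 3 + 1 = 5
C(4) = 1 + C(3) + C(2) = 1 + 5 + 3 = 9
C(5) = 1 + C(4) + C(3) = 1 + 9 + 5 = 15
C(6) = 1 + C(5) + C(4) = 1 + 15 + 9 = 25
C(7) = 1 + C(6) + C(5) = 1 + 25 + 15 = 41
C(8) = 1 + C(7) + C(6) = 1 + 41 + 25 = 67

67


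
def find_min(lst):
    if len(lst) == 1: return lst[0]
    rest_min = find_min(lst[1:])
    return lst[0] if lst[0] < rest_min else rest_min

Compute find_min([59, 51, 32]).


find_min([59, 51, 32]): compare 59 with find_min([51, 32])
find_min([51, 32]): compare 51 with find_min([32])
find_min([32]) = 32  (base case)
Compare 51 with 32 -> 32
Compare 59 with 32 -> 32

32


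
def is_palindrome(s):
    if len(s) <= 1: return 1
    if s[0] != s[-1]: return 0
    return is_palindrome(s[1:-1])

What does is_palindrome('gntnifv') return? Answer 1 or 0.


is_palindrome('gntnifv'): s[0]='g' != s[-1]='v' -> return 0
Result: 0 (not a palindrome)

0


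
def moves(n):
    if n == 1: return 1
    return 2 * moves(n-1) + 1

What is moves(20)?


moves(20) = 2 * moves(19) + 1
moves(19) = 2 * moves(18) + 1
moves(18) = 2 * moves(17) + 1
moves(17) = 2 * moves(16) + 1
moves(16) = 2 * moves(15) + 1
moves(15) = 2 * moves(14) + 1
moves(14) = 2 * moves(13) + 1
moves(13) = 2 * moves(12) + 1
moves(12) = 2 * moves(11) + 1
moves(11) = 2 * moves(10) + 1
moves(10) = 2 * moves(9) + 1
moves(9) = 2 * moves(8) + 1
moves(8) = 2 * moves(7) + 1
moves(7) = 2 * moves(6) + 1
moves(6) = 2 * moves(5) + 1
moves(5) = 2 * moves(4) + 1
moves(4) = 2 * moves(3) + 1
moves(3) = 2 * moves(2) + 1
moves(2) = 2 * moves(1) + 1
moves(1) = 1  (base case)
moves(2) = 2 * 1 + 1 = 3
moves(3) = 2 * 3 + 1 = 7
moves(4) = 2 * 7 + 1 = 15
moves(5) = 2 * 15 + 1 = 31
moves(6) = 2 * 31 + 1 = 63
moves(7) = 2 * 63 + 1 = 127
moves(8) = 2 * 127 + 1 = 255
moves(9) = 2 * 255 + 1 = 511
moves(10) = 2 * 511 + 1 = 1023
moves(11) = 2 * 1023 + 1 = 2047
moves(12) = 2 * 2047 + 1 = 4095
moves(13) = 2 * 4095 + 1 = 8191
moves(14) = 2 * 8191 + 1 = 16383
moves(15) = 2 * 16383 + 1 = 32767
moves(16) = 2 * 32767 + 1 = 65535
moves(17) = 2 * 65535 + 1 = 131071
moves(18) = 2 * 131071 + 1 = 262143
moves(19) = 2 * 262143 + 1 = 524287
moves(20) = 2 * 524287 + 1 = 1048575

1048575


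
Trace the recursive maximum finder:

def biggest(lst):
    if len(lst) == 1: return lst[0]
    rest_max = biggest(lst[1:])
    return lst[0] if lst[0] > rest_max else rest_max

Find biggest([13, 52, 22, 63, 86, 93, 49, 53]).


biggest([13, 52, 22, 63, 86, 93, 49, 53]): compare 13 with biggest([52, 22, 63, 86, 93, 49, 53])
biggest([52, 22, 63, 86, 93, 49, 53]): compare 52 with biggest([22, 63, 86, 93, 49, 53])
biggest([22, 63, 86, 93, 49, 53]): compare 22 with biggest([63, 86, 93, 49, 53])
biggest([63, 86, 93, 49, 53]): compare 63 with biggest([86, 93, 49, 53])
biggest([86, 93, 49, 53]): compare 86 with biggest([93, 49, 53])
biggest([93, 49, 53]): compare 93 with biggest([49, 53])
biggest([49, 53]): compare 49 with biggest([53])
biggest([53]) = 53  (base case)
Compare 49 with 53 -> 53
Compare 93 with 53 -> 93
Compare 86 with 93 -> 93
Compare 63 with 93 -> 93
Compare 22 with 93 -> 93
Compare 52 with 93 -> 93
Compare 13 with 93 -> 93

93


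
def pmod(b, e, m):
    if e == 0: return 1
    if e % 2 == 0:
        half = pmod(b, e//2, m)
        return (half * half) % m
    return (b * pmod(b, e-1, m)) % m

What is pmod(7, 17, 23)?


pmod(7, 17, 23): e is odd, compute pmod(7, 16, 23)
  pmod(7, 16, 23): e is even, compute pmod(7, 8, 23)
    pmod(7, 8, 23): e is even, compute pmod(7, 4, 23)
      pmod(7, 4, 23): e is even, compute pmod(7, 2, 23)
        pmod(7, 2, 23): e is even, compute pmod(7, 1, 23)
          pmod(7, 1, 23): e is odd, compute pmod(7, 0, 23)
          pmod(7, 0, 23) = 1
          (7 * 1) % 23 = 7
        half=7, (7*7) % 23 = 3
      half=3, (3*3) % 23 = 9
    half=9, (9*9) % 23 = 12
  half=12, (12*12) % 23 = 6
(7 * 6) % 23 = 19

19


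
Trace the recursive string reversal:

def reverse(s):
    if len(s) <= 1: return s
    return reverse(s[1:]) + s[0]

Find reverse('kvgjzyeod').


reverse('kvgjzyeod') = reverse('vgjzyeod') + 'k'
reverse('vgjzyeod') = reverse('gjzyeod') + 'v'
reverse('gjzyeod') = reverse('jzyeod') + 'g'
reverse('jzyeod') = reverse('zyeod') + 'j'
reverse('zyeod') = reverse('yeod') + 'z'
reverse('yeod') = reverse('eod') + 'y'
reverse('eod') = reverse('od') + 'e'
reverse('od') = reverse('d') + 'o'
reverse('d') = 'd'  (base case)
Concatenating: 'd' + 'o' + 'e' + 'y' + 'z' + 'j' + 'g' + 'v' + 'k' = 'doeyzjgvk'

doeyzjgvk


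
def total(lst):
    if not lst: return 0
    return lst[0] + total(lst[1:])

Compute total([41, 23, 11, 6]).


total([41, 23, 11, 6]) = 41 + total([23, 11, 6])
total([23, 11, 6]) = 23 + total([11, 6])
total([11, 6]) = 11 + total([6])
total([6]) = 6 + total([])
total([]) = 0  (base case)
Total: 41 + 23 + 11 + 6 + 0 = 81

81


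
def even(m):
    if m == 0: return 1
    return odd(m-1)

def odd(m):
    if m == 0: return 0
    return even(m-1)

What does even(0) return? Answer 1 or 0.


even(0) = 1  (base case)
Result: 1

1


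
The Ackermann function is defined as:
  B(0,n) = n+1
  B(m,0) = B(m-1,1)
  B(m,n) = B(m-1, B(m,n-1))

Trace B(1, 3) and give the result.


B(1, 3) = B(0, B(1, 2))
  B(1, 2) = B(0, B(1, 1))
    B(1, 1) = B(0, B(1, 0))
      B(1, 0) = B(0, 1)
        B(0, 1) = 2
      = B(0, 2)
      B(0, 2) = 3
    = B(0, 3)
    B(0, 3) = 4
  = B(0, 4)
  B(0, 4) = 5
Result: B(1, 3) = 5

5


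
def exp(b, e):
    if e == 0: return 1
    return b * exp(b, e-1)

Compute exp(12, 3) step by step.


exp(12, 3)
= 12 * exp(12, 2)
= 12 * 12 * exp(12, 1)
= 12 * 12 * 12 * exp(12, 0)
= 12 * 12 * 12 * 1
= 1728

1728


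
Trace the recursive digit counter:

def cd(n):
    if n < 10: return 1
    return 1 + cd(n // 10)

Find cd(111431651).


cd(111431651) = 1 + cd(11143165)
cd(11143165) = 1 + cd(1114316)
cd(1114316) = 1 + cd(111431)
cd(111431) = 1 + cd(11143)
cd(11143) = 1 + cd(1114)
cd(1114) = 1 + cd(111)
cd(111) = 1 + cd(11)
cd(11) = 1 + cd(1)
cd(1) = 1  (base case: 1 < 10)
Unwinding: 1 + 1 + 1 + 1 + 1 + 1 + 1 + 1 + 1 = 9

9


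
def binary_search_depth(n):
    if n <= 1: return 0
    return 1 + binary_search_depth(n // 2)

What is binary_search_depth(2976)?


2976 / 2 = 1488
1488 / 2 = 744
744 / 2 = 372
372 / 2 = 186
186 / 2 = 93
93 / 2 = 46
46 / 2 = 23
23 / 2 = 11
11 / 2 = 5
5 / 2 = 2
2 / 2 = 1
Reached 1 after 11 halvings

11


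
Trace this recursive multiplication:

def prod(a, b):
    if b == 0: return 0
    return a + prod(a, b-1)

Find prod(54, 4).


prod(54, 4) = 54 + prod(54, 3)
prod(54, 3) = 54 + prod(54, 2)
prod(54, 2) = 54 + prod(54, 1)
prod(54, 1) = 54 + prod(54, 0)
prod(54, 0) = 0  (base case)
Total: 54 + 54 + 54 + 54 + 0 = 216

216


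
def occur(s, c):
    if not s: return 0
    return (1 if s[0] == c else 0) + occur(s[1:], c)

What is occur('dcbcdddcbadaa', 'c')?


s[0]='d' != 'c' -> 0
s[0]='c' == 'c' -> 1
s[0]='b' != 'c' -> 0
s[0]='c' == 'c' -> 1
s[0]='d' != 'c' -> 0
s[0]='d' != 'c' -> 0
s[0]='d' != 'c' -> 0
s[0]='c' == 'c' -> 1
s[0]='b' != 'c' -> 0
s[0]='a' != 'c' -> 0
s[0]='d' != 'c' -> 0
s[0]='a' != 'c' -> 0
s[0]='a' != 'c' -> 0
Sum: 0 + 1 + 0 + 1 + 0 + 0 + 0 + 1 + 0 + 0 + 0 + 0 + 0 = 3

3


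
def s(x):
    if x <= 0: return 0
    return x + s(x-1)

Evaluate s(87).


s(87)
= 87 + 86 + 85 + 84 + 83 + 82 + 81 + 80 + 79 + 78 + 77 + 76 + 75 + 74 + 73 + 72 + 71 + 70 + 69 + 68 + 67 + 66 + 65 + 64 + 63 + 62 + 61 + 60 + 59 + 58 + 57 + 56 + 55 + 54 + 53 + 52 + 51 + 50 + 49 + 48 + 47 + 46 + 45 + 44 + 43 + 42 + 41 + 40 + 39 + 38 + 37 + 36 + 35 + 34 + 33 + 32 + 31 + 30 + 29 + 28 + 27 + 26 + 25 + 24 + 23 + 22 + 21 + 20 + 19 + 18 + 17 + 16 + 15 + 14 + 13 + 12 + 11 + 10 + 9 + 8 + 7 + 6 + 5 + 4 + 3 + 2 + 1 + s(0)
= 87 + 86 + 85 + 84 + 83 + 82 + 81 + 80 + 79 + 78 + 77 + 76 + 75 + 74 + 73 + 72 + 71 + 70 + 69 + 68 + 67 + 66 + 65 + 64 + 63 + 62 + 61 + 60 + 59 + 58 + 57 + 56 + 55 + 54 + 53 + 52 + 51 + 50 + 49 + 48 + 47 + 46 + 45 + 44 + 43 + 42 + 41 + 40 + 39 + 38 + 37 + 36 + 35 + 34 + 33 + 32 + 31 + 30 + 29 + 28 + 27 + 26 + 25 + 24 + 23 + 22 + 21 + 20 + 19 + 18 + 17 + 16 + 15 + 14 + 13 + 12 + 11 + 10 + 9 + 8 + 7 + 6 + 5 + 4 + 3 + 2 + 1 + 0
= 3828

3828


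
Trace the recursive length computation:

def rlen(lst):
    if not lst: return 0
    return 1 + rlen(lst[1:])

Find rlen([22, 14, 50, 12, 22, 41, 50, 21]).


rlen([22, 14, 50, 12, 22, 41, 50, 21]) = 1 + rlen([14, 50, 12, 22, 41, 50, 21])
rlen([14, 50, 12, 22, 41, 50, 21]) = 1 + rlen([50, 12, 22, 41, 50, 21])
rlen([50, 12, 22, 41, 50, 21]) = 1 + rlen([12, 22, 41, 50, 21])
rlen([12, 22, 41, 50, 21]) = 1 + rlen([22, 41, 50, 21])
rlen([22, 41, 50, 21]) = 1 + rlen([41, 50, 21])
rlen([41, 50, 21]) = 1 + rlen([50, 21])
rlen([50, 21]) = 1 + rlen([21])
rlen([21]) = 1 + rlen([])
rlen([]) = 0  (base case)
Unwinding: 1 + 1 + 1 + 1 + 1 + 1 + 1 + 1 + 0 = 8

8


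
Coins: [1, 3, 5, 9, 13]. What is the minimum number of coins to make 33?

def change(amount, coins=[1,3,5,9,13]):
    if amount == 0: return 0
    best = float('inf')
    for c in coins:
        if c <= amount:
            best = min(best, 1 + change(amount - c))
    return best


Building up with DP:
change(0) = 0
change(1) = min(1+change(0)=1+0=1) = 1
change(2) = min(1+change(1)=1+1=2) = 2
change(3) = min(1+change(2)=1+2=3, 1+change(0)=1+0=1) = 1
change(4) = min(1+change(3)=1+1=2, 1+change(1)=1+1=2) = 2
change(5) = min(1+change(4)=1+2=3, 1+change(2)=1+2=3, 1+change(0)=1+0=1) = 1
change(6) = min(1+change(5)=1+1=2, 1+change(3)=1+1=2, 1+change(1)=1+1=2) = 2
change(7) = min(1+change(6)=1+2=3, 1+change(4)=1+2=3, 1+change(2)=1+2=3) = 3
change(8) = min(1+change(7)=1+3=4, 1+change(5)=1+1=2, 1+change(3)=1+1=2) = 2
change(9) = min(1+change(8)=1+2=3, 1+change(6)=1+2=3, 1+change(4)=1+2=3, 1+change(0)=1+0=1) = 1
change(10) = min(1+change(9)=1+1=2, 1+change(7)=1+3=4, 1+change(5)=1+1=2, 1+change(1)=1+1=2) = 2
change(11) = min(1+change(10)=1+2=3, 1+change(8)=1+2=3, 1+change(6)=1+2=3, 1+change(2)=1+2=3) = 3
change(12) = min(1+change(11)=1+3=4, 1+change(9)=1+1=2, 1+change(7)=1+3=4, 1+change(3)=1+1=2) = 2
change(13) = min(1+change(12)=1+2=3, 1+change(10)=1+2=3, 1+change(8)=1+2=3, 1+change(4)=1+2=3, 1+change(0)=1+0=1) = 1
change(14) = min(1+change(13)=1+1=2, 1+change(11)=1+3=4, 1+change(9)=1+1=2, 1+change(5)=1+1=2, 1+change(1)=1+1=2) = 2
change(15) = min(1+change(14)=1+2=3, 1+change(12)=1+2=3, 1+change(10)=1+2=3, 1+change(6)=1+2=3, 1+change(2)=1+2=3) = 3
change(16) = min(1+change(15)=1+3=4, 1+change(13)=1+1=2, 1+change(11)=1+3=4, 1+change(7)=1+3=4, 1+change(3)=1+1=2) = 2
change(17) = min(1+change(16)=1+2=3, 1+change(14)=1+2=3, 1+change(12)=1+2=3, 1+change(8)=1+2=3, 1+change(4)=1+2=3) = 3
change(18) = min(1+change(17)=1+3=4, 1+change(15)=1+3=4, 1+change(13)=1+1=2, 1+change(9)=1+1=2, 1+change(5)=1+1=2) = 2
change(19) = min(1+change(18)=1+2=3, 1+change(16)=1+2=3, 1+change(14)=1+2=3, 1+change(10)=1+2=3, 1+change(6)=1+2=3) = 3
change(20) = min(1+change(19)=1+3=4, 1+change(17)=1+3=4, 1+change(15)=1+3=4, 1+change(11)=1+3=4, 1+change(7)=1+3=4) = 4
change(21) = min(1+change(20)=1+4=5, 1+change(18)=1+2=3, 1+change(16)=1+2=3, 1+change(12)=1+2=3, 1+change(8)=1+2=3) = 3
change(22) = min(1+change(21)=1+3=4, 1+change(19)=1+3=4, 1+change(17)=1+3=4, 1+change(13)=1+1=2, 1+change(9)=1+1=2) = 2
change(23) = min(1+change(22)=1+2=3, 1+change(20)=1+4=5, 1+change(18)=1+2=3, 1+change(14)=1+2=3, 1+change(10)=1+2=3) = 3
change(24) = min(1+change(23)=1+3=4, 1+change(21)=1+3=4, 1+change(19)=1+3=4, 1+change(15)=1+3=4, 1+change(11)=1+3=4) = 4
change(25) = min(1+change(24)=1+4=5, 1+change(22)=1+2=3, 1+change(20)=1+4=5, 1+change(16)=1+2=3, 1+change(12)=1+2=3) = 3
change(26) = min(1+change(25)=1+3=4, 1+change(23)=1+3=4, 1+change(21)=1+3=4, 1+change(17)=1+3=4, 1+change(13)=1+1=2) = 2
change(27) = min(1+change(26)=1+2=3, 1+change(24)=1+4=5, 1+change(22)=1+2=3, 1+change(18)=1+2=3, 1+change(14)=1+2=3) = 3
change(28) = min(1+change(27)=1+3=4, 1+change(25)=1+3=4, 1+change(23)=1+3=4, 1+change(19)=1+3=4, 1+change(15)=1+3=4) = 4
change(29) = min(1+change(28)=1+4=5, 1+change(26)=1+2=3, 1+change(24)=1+4=5, 1+change(20)=1+4=5, 1+change(16)=1+2=3) = 3
change(30) = min(1+change(29)=1+3=4, 1+change(27)=1+3=4, 1+change(25)=1+3=4, 1+change(21)=1+3=4, 1+change(17)=1+3=4) = 4
change(31) = min(1+change(30)=1+4=5, 1+change(28)=1+4=5, 1+change(26)=1+2=3, 1+change(22)=1+2=3, 1+change(18)=1+2=3) = 3
change(32) = min(1+change(31)=1+3=4, 1+change(29)=1+3=4, 1+change(27)=1+3=4, 1+change(23)=1+3=4, 1+change(19)=1+3=4) = 4
change(33) = min(1+change(32)=1+4=5, 1+change(30)=1+4=5, 1+change(28)=1+4=5, 1+change(24)=1+4=5, 1+change(20)=1+4=5) = 5

5


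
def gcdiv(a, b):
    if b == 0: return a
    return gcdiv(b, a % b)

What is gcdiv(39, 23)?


gcdiv(39, 23) = gcdiv(23, 16)
gcdiv(23, 16) = gcdiv(16, 7)
gcdiv(16, 7) = gcdiv(7, 2)
gcdiv(7, 2) = gcdiv(2, 1)
gcdiv(2, 1) = gcdiv(1, 0)
gcdiv(1, 0) = 1  (base case)

1


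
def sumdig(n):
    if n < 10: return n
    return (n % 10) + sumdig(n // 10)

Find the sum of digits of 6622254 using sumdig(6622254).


sumdig(6622254) = 4 + sumdig(662225)
sumdig(662225) = 5 + sumdig(66222)
sumdig(66222) = 2 + sumdig(6622)
sumdig(6622) = 2 + sumdig(662)
sumdig(662) = 2 + sumdig(66)
sumdig(66) = 6 + sumdig(6)
sumdig(6) = 6  (base case)
Total: 4 + 5 + 2 + 2 + 2 + 6 + 6 = 27

27


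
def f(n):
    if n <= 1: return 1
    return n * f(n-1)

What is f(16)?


f(16)
= 16 * f(15)
= 16 * 15 * f(14)
= 16 * 15 * 14 * f(13)
= 16 * 15 * 14 * 13 * f(12)
= 16 * 15 * 14 * 13 * 12 * f(11)
= 16 * 15 * 14 * 13 * 12 * 11 * f(10)
= 16 * 15 * 14 * 13 * 12 * 11 * 10 * f(9)
= 16 * 15 * 14 * 13 * 12 * 11 * 10 * 9 * f(8)
= 16 * 15 * 14 * 13 * 12 * 11 * 10 * 9 * 8 * f(7)
= 16 * 15 * 14 * 13 * 12 * 11 * 10 * 9 * 8 * 7 * f(6)
= 16 * 15 * 14 * 13 * 12 * 11 * 10 * 9 * 8 * 7 * 6 * f(5)
= 16 * 15 * 14 * 13 * 12 * 11 * 10 * 9 * 8 * 7 * 6 * 5 * f(4)
= 16 * 15 * 14 * 13 * 12 * 11 * 10 * 9 * 8 * 7 * 6 * 5 * 4 * f(3)
= 16 * 15 * 14 * 13 * 12 * 11 * 10 * 9 * 8 * 7 * 6 * 5 * 4 * 3 * f(2)
= 16 * 15 * 14 * 13 * 12 * 11 * 10 * 9 * 8 * 7 * 6 * 5 * 4 * 3 * 2 * f(1)
= 16 * 15 * 14 * 13 * 12 * 11 * 10 * 9 * 8 * 7 * 6 * 5 * 4 * 3 * 2 * 1
= 20922789888000

20922789888000


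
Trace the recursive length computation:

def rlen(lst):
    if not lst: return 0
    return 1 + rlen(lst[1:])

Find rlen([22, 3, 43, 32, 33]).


rlen([22, 3, 43, 32, 33]) = 1 + rlen([3, 43, 32, 33])
rlen([3, 43, 32, 33]) = 1 + rlen([43, 32, 33])
rlen([43, 32, 33]) = 1 + rlen([32, 33])
rlen([32, 33]) = 1 + rlen([33])
rlen([33]) = 1 + rlen([])
rlen([]) = 0  (base case)
Unwinding: 1 + 1 + 1 + 1 + 1 + 0 = 5

5


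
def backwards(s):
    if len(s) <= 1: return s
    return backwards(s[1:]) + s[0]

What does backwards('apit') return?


backwards('apit') = backwards('pit') + 'a'
backwards('pit') = backwards('it') + 'p'
backwards('it') = backwards('t') + 'i'
backwards('t') = 't'  (base case)
Concatenating: 't' + 'i' + 'p' + 'a' = 'tipa'

tipa


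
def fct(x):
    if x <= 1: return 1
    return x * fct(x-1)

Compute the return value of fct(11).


fct(11)
= 11 * fct(10)
= 11 * 10 * fct(9)
= 11 * 10 * 9 * fct(8)
= 11 * 10 * 9 * 8 * fct(7)
= 11 * 10 * 9 * 8 * 7 * fct(6)
= 11 * 10 * 9 * 8 * 7 * 6 * fct(5)
= 11 * 10 * 9 * 8 * 7 * 6 * 5 * fct(4)
= 11 * 10 * 9 * 8 * 7 * 6 * 5 * 4 * fct(3)
= 11 * 10 * 9 * 8 * 7 * 6 * 5 * 4 * 3 * fct(2)
= 11 * 10 * 9 * 8 * 7 * 6 * 5 * 4 * 3 * 2 * fct(1)
= 11 * 10 * 9 * 8 * 7 * 6 * 5 * 4 * 3 * 2 * 1
= 39916800

39916800


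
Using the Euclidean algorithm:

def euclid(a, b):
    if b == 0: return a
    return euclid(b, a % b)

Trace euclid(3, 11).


euclid(3, 11) = euclid(11, 3)
euclid(11, 3) = euclid(3, 2)
euclid(3, 2) = euclid(2, 1)
euclid(2, 1) = euclid(1, 0)
euclid(1, 0) = 1  (base case)

1


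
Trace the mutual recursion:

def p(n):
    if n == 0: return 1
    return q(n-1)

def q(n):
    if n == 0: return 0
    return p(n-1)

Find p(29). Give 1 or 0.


p(29) = q(28)
q(28) = p(27)
p(27) = q(26)
q(26) = p(25)
p(25) = q(24)
q(24) = p(23)
p(23) = q(22)
q(22) = p(21)
p(21) = q(20)
q(20) = p(19)
p(19) = q(18)
q(18) = p(17)
p(17) = q(16)
q(16) = p(15)
p(15) = q(14)
q(14) = p(13)
p(13) = q(12)
q(12) = p(11)
p(11) = q(10)
q(10) = p(9)
p(9) = q(8)
q(8) = p(7)
p(7) = q(6)
q(6) = p(5)
p(5) = q(4)
q(4) = p(3)
p(3) = q(2)
q(2) = p(1)
p(1) = q(0)
q(0) = 0  (base case)
Result: 0

0


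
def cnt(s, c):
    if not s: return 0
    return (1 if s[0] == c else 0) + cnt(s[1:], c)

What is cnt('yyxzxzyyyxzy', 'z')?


s[0]='y' != 'z' -> 0
s[0]='y' != 'z' -> 0
s[0]='x' != 'z' -> 0
s[0]='z' == 'z' -> 1
s[0]='x' != 'z' -> 0
s[0]='z' == 'z' -> 1
s[0]='y' != 'z' -> 0
s[0]='y' != 'z' -> 0
s[0]='y' != 'z' -> 0
s[0]='x' != 'z' -> 0
s[0]='z' == 'z' -> 1
s[0]='y' != 'z' -> 0
Sum: 0 + 0 + 0 + 1 + 0 + 1 + 0 + 0 + 0 + 0 + 1 + 0 = 3

3


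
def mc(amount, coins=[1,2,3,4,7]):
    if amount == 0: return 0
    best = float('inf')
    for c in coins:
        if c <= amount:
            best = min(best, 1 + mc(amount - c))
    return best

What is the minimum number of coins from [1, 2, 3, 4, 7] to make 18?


Building up with DP:
mc(0) = 0
mc(1) = min(1+mc(0)=1+0=1) = 1
mc(2) = min(1+mc(1)=1+1=2, 1+mc(0)=1+0=1) = 1
mc(3) = min(1+mc(2)=1+1=2, 1+mc(1)=1+1=2, 1+mc(0)=1+0=1) = 1
mc(4) = min(1+mc(3)=1+1=2, 1+mc(2)=1+1=2, 1+mc(1)=1+1=2, 1+mc(0)=1+0=1) = 1
mc(5) = min(1+mc(4)=1+1=2, 1+mc(3)=1+1=2, 1+mc(2)=1+1=2, 1+mc(1)=1+1=2) = 2
mc(6) = min(1+mc(5)=1+2=3, 1+mc(4)=1+1=2, 1+mc(3)=1+1=2, 1+mc(2)=1+1=2) = 2
mc(7) = min(1+mc(6)=1+2=3, 1+mc(5)=1+2=3, 1+mc(4)=1+1=2, 1+mc(3)=1+1=2, 1+mc(0)=1+0=1) = 1
mc(8) = min(1+mc(7)=1+1=2, 1+mc(6)=1+2=3, 1+mc(5)=1+2=3, 1+mc(4)=1+1=2, 1+mc(1)=1+1=2) = 2
mc(9) = min(1+mc(8)=1+2=3, 1+mc(7)=1+1=2, 1+mc(6)=1+2=3, 1+mc(5)=1+2=3, 1+mc(2)=1+1=2) = 2
mc(10) = min(1+mc(9)=1+2=3, 1+mc(8)=1+2=3, 1+mc(7)=1+1=2, 1+mc(6)=1+2=3, 1+mc(3)=1+1=2) = 2
mc(11) = min(1+mc(10)=1+2=3, 1+mc(9)=1+2=3, 1+mc(8)=1+2=3, 1+mc(7)=1+1=2, 1+mc(4)=1+1=2) = 2
mc(12) = min(1+mc(11)=1+2=3, 1+mc(10)=1+2=3, 1+mc(9)=1+2=3, 1+mc(8)=1+2=3, 1+mc(5)=1+2=3) = 3
mc(13) = min(1+mc(12)=1+3=4, 1+mc(11)=1+2=3, 1+mc(10)=1+2=3, 1+mc(9)=1+2=3, 1+mc(6)=1+2=3) = 3
mc(14) = min(1+mc(13)=1+3=4, 1+mc(12)=1+3=4, 1+mc(11)=1+2=3, 1+mc(10)=1+2=3, 1+mc(7)=1+1=2) = 2
mc(15) = min(1+mc(14)=1+2=3, 1+mc(13)=1+3=4, 1+mc(12)=1+3=4, 1+mc(11)=1+2=3, 1+mc(8)=1+2=3) = 3
mc(16) = min(1+mc(15)=1+3=4, 1+mc(14)=1+2=3, 1+mc(13)=1+3=4, 1+mc(12)=1+3=4, 1+mc(9)=1+2=3) = 3
mc(17) = min(1+mc(16)=1+3=4, 1+mc(15)=1+3=4, 1+mc(14)=1+2=3, 1+mc(13)=1+3=4, 1+mc(10)=1+2=3) = 3
mc(18) = min(1+mc(17)=1+3=4, 1+mc(16)=1+3=4, 1+mc(15)=1+3=4, 1+mc(14)=1+2=3, 1+mc(11)=1+2=3) = 3

3


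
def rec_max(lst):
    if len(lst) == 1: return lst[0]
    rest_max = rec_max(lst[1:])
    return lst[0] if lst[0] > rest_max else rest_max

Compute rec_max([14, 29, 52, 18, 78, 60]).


rec_max([14, 29, 52, 18, 78, 60]): compare 14 with rec_max([29, 52, 18, 78, 60])
rec_max([29, 52, 18, 78, 60]): compare 29 with rec_max([52, 18, 78, 60])
rec_max([52, 18, 78, 60]): compare 52 with rec_max([18, 78, 60])
rec_max([18, 78, 60]): compare 18 with rec_max([78, 60])
rec_max([78, 60]): compare 78 with rec_max([60])
rec_max([60]) = 60  (base case)
Compare 78 with 60 -> 78
Compare 18 with 78 -> 78
Compare 52 with 78 -> 78
Compare 29 with 78 -> 78
Compare 14 with 78 -> 78

78


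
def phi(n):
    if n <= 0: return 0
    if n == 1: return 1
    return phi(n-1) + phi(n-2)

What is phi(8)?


Computing phi(8) bottom-up:
phi(0) = 0
phi(1) = 1
phi(2) = phi(1) + phi(0) = 1 + 0 = 1
phi(3) = phi(2) + phi(1) = 1 + 1 = 2
phi(4) = phi(3) + phi(2) = 2 + 1 = 3
phi(5) = phi(4) + phi(3) = 3 + 2 = 5
phi(6) = phi(5) + phi(4) = 5 + 3 = 8
phi(7) = phi(6) + phi(5) = 8 + 5 = 13
phi(8) = phi(7) + phi(6) = 13 + 8 = 21

21


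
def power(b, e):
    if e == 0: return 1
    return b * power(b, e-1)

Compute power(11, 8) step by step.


power(11, 8)
= 11 * power(11, 7)
= 11 * 11 * power(11, 6)
= 11 * 11 * 11 * power(11, 5)
= 11 * 11 * 11 * 11 * power(11, 4)
= 11 * 11 * 11 * 11 * 11 * power(11, 3)
= 11 * 11 * 11 * 11 * 11 * 11 * power(11, 2)
= 11 * 11 * 11 * 11 * 11 * 11 * 11 * power(11, 1)
= 11 * 11 * 11 * 11 * 11 * 11 * 11 * 11 * power(11, 0)
= 11 * 11 * 11 * 11 * 11 * 11 * 11 * 11 * 1
= 214358881

214358881


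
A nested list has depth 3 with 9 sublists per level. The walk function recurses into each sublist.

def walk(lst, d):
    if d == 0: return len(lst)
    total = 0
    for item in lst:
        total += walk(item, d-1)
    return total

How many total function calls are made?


At depth 0 (root): 1 call
At depth 1: each of 1 parents calls walk on 9 children = 9 calls
At depth 2: each of 9 parents calls walk on 9 children = 81 calls
At depth 3: each of 81 parents calls walk on 9 children = 729 calls
Total: 1 + 9 + 81 + 729 = 820

820


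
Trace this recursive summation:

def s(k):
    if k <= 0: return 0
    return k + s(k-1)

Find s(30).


s(30)
= 30 + 29 + 28 + 27 + 26 + 25 + 24 + 23 + 22 + 21 + 20 + 19 + 18 + 17 + 16 + 15 + 14 + 13 + 12 + 11 + 10 + 9 + 8 + 7 + 6 + 5 + 4 + 3 + 2 + 1 + s(0)
= 30 + 29 + 28 + 27 + 26 + 25 + 24 + 23 + 22 + 21 + 20 + 19 + 18 + 17 + 16 + 15 + 14 + 13 + 12 + 11 + 10 + 9 + 8 + 7 + 6 + 5 + 4 + 3 + 2 + 1 + 0
= 465

465


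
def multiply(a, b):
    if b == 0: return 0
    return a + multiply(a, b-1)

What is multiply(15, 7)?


multiply(15, 7) = 15 + multiply(15, 6)
multiply(15, 6) = 15 + multiply(15, 5)
multiply(15, 5) = 15 + multiply(15, 4)
multiply(15, 4) = 15 + multiply(15, 3)
multiply(15, 3) = 15 + multiply(15, 2)
multiply(15, 2) = 15 + multiply(15, 1)
multiply(15, 1) = 15 + multiply(15, 0)
multiply(15, 0) = 0  (base case)
Total: 15 + 15 + 15 + 15 + 15 + 15 + 15 + 0 = 105

105


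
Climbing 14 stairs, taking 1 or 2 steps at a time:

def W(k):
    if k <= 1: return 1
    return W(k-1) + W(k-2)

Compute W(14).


Building up from base cases:
W(0) = 1
W(1) = 1
W(2) = W(1) + W(0) = 1 + 1 = 2
W(3) = W(2) + W(1) = 2 + 1 = 3
W(4) = W(3) + W(2) = 3 + 2 = 5
W(5) = W(4) + W(3) = 5 + 3 = 8
W(6) = W(5) + W(4) = 8 + 5 = 13
W(7) = W(6) + W(5) = 13 + 8 = 21
W(8) = W(7) + W(6) = 21 + 13 = 34
W(9) = W(8) + W(7) = 34 + 21 = 55
W(10) = W(9) + W(8) = 55 + 34 = 89
W(11) = W(10) + W(9) = 89 + 55 = 144
W(12) = W(11) + W(10) = 144 + 89 = 233
W(13) = W(12) + W(11) = 233 + 144 = 377
W(14) = W(13) + W(12) = 377 + 233 = 610

610


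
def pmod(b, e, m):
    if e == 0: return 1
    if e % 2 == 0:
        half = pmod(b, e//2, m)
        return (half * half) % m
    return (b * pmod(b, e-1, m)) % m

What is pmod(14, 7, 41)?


pmod(14, 7, 41): e is odd, compute pmod(14, 6, 41)
  pmod(14, 6, 41): e is even, compute pmod(14, 3, 41)
    pmod(14, 3, 41): e is odd, compute pmod(14, 2, 41)
      pmod(14, 2, 41): e is even, compute pmod(14, 1, 41)
        pmod(14, 1, 41): e is odd, compute pmod(14, 0, 41)
          pmod(14, 0, 41) = 1
        (14 * 1) % 41 = 14
      half=14, (14*14) % 41 = 32
    (14 * 32) % 41 = 38
  half=38, (38*38) % 41 = 9
(14 * 9) % 41 = 3

3


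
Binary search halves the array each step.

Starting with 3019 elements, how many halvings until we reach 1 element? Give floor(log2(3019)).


3019 / 2 = 1509
1509 / 2 = 754
754 / 2 = 377
377 / 2 = 188
188 / 2 = 94
94 / 2 = 47
47 / 2 = 23
23 / 2 = 11
11 / 2 = 5
5 / 2 = 2
2 / 2 = 1
Reached 1 after 11 halvings

11


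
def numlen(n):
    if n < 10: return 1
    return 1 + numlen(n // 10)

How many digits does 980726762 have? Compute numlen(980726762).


numlen(980726762) = 1 + numlen(98072676)
numlen(98072676) = 1 + numlen(9807267)
numlen(9807267) = 1 + numlen(980726)
numlen(980726) = 1 + numlen(98072)
numlen(98072) = 1 + numlen(9807)
numlen(9807) = 1 + numlen(980)
numlen(980) = 1 + numlen(98)
numlen(98) = 1 + numlen(9)
numlen(9) = 1  (base case: 9 < 10)
Unwinding: 1 + 1 + 1 + 1 + 1 + 1 + 1 + 1 + 1 = 9

9


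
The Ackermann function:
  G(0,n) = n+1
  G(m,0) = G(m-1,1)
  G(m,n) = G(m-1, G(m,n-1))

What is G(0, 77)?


G(0, 77) = 78
Result: G(0, 77) = 78

78


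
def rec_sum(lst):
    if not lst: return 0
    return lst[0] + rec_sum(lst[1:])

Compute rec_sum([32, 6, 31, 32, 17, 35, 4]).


rec_sum([32, 6, 31, 32, 17, 35, 4]) = 32 + rec_sum([6, 31, 32, 17, 35, 4])
rec_sum([6, 31, 32, 17, 35, 4]) = 6 + rec_sum([31, 32, 17, 35, 4])
rec_sum([31, 32, 17, 35, 4]) = 31 + rec_sum([32, 17, 35, 4])
rec_sum([32, 17, 35, 4]) = 32 + rec_sum([17, 35, 4])
rec_sum([17, 35, 4]) = 17 + rec_sum([35, 4])
rec_sum([35, 4]) = 35 + rec_sum([4])
rec_sum([4]) = 4 + rec_sum([])
rec_sum([]) = 0  (base case)
Total: 32 + 6 + 31 + 32 + 17 + 35 + 4 + 0 = 157

157


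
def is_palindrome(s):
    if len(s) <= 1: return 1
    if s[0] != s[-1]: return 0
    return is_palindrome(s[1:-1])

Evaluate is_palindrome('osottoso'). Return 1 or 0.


is_palindrome('osottoso'): s[0]='o' == s[-1]='o' -> check is_palindrome('sottos')
is_palindrome('sottos'): s[0]='s' == s[-1]='s' -> check is_palindrome('otto')
is_palindrome('otto'): s[0]='o' == s[-1]='o' -> check is_palindrome('tt')
is_palindrome('tt'): s[0]='t' == s[-1]='t' -> check is_palindrome('')
is_palindrome(''): len <= 1 -> return 1  (base case)
Result: 1 (palindrome)

1


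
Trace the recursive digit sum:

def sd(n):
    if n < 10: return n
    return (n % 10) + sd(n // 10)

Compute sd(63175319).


sd(63175319) = 9 + sd(6317531)
sd(6317531) = 1 + sd(631753)
sd(631753) = 3 + sd(63175)
sd(63175) = 5 + sd(6317)
sd(6317) = 7 + sd(631)
sd(631) = 1 + sd(63)
sd(63) = 3 + sd(6)
sd(6) = 6  (base case)
Total: 9 + 1 + 3 + 5 + 7 + 1 + 3 + 6 = 35

35


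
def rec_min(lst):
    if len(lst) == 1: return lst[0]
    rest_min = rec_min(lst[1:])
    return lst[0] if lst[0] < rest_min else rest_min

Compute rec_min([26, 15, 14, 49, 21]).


rec_min([26, 15, 14, 49, 21]): compare 26 with rec_min([15, 14, 49, 21])
rec_min([15, 14, 49, 21]): compare 15 with rec_min([14, 49, 21])
rec_min([14, 49, 21]): compare 14 with rec_min([49, 21])
rec_min([49, 21]): compare 49 with rec_min([21])
rec_min([21]) = 21  (base case)
Compare 49 with 21 -> 21
Compare 14 with 21 -> 14
Compare 15 with 14 -> 14
Compare 26 with 14 -> 14

14


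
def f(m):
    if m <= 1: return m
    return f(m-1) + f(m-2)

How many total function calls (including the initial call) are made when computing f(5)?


Let C(n) = total calls for f(n)
C(0) = 1, C(1) = 1
C(2) = 1 + C(1) + C(0) = 1 + 1 + 1 = 3
C(3) = 1 + C(2) + C(1) = 1 + 3 + 1 = 5
C(4) = 1 + C(3) + C(2) = 1 + 5 + 3 = 9
C(5) = 1 + C(4) + C(3) = 1 + 9 + 5 = 15

15


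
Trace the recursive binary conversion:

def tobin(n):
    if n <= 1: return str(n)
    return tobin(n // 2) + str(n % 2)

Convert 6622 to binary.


tobin(6622) = tobin(3311) + '0'
tobin(3311) = tobin(1655) + '1'
tobin(1655) = tobin(827) + '1'
tobin(827) = tobin(413) + '1'
tobin(413) = tobin(206) + '1'
tobin(206) = tobin(103) + '0'
tobin(103) = tobin(51) + '1'
tobin(51) = tobin(25) + '1'
tobin(25) = tobin(12) + '1'
tobin(12) = tobin(6) + '0'
tobin(6) = tobin(3) + '0'
tobin(3) = tobin(1) + '1'
tobin(1) = '1'  (base case)
Concatenating: '1' + '1' + '0' + '0' + '1' + '1' + '1' + '0' + '1' + '1' + '1' + '1' + '0' = '1100111011110'

1100111011110


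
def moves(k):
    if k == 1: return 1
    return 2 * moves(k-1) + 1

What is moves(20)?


moves(20) = 2 * moves(19) + 1
moves(19) = 2 * moves(18) + 1
moves(18) = 2 * moves(17) + 1
moves(17) = 2 * moves(16) + 1
moves(16) = 2 * moves(15) + 1
moves(15) = 2 * moves(14) + 1
moves(14) = 2 * moves(13) + 1
moves(13) = 2 * moves(12) + 1
moves(12) = 2 * moves(11) + 1
moves(11) = 2 * moves(10) + 1
moves(10) = 2 * moves(9) + 1
moves(9) = 2 * moves(8) + 1
moves(8) = 2 * moves(7) + 1
moves(7) = 2 * moves(6) + 1
moves(6) = 2 * moves(5) + 1
moves(5) = 2 * moves(4) + 1
moves(4) = 2 * moves(3) + 1
moves(3) = 2 * moves(2) + 1
moves(2) = 2 * moves(1) + 1
moves(1) = 1  (base case)
moves(2) = 2 * 1 + 1 = 3
moves(3) = 2 * 3 + 1 = 7
moves(4) = 2 * 7 + 1 = 15
moves(5) = 2 * 15 + 1 = 31
moves(6) = 2 * 31 + 1 = 63
moves(7) = 2 * 63 + 1 = 127
moves(8) = 2 * 127 + 1 = 255
moves(9) = 2 * 255 + 1 = 511
moves(10) = 2 * 511 + 1 = 1023
moves(11) = 2 * 1023 + 1 = 2047
moves(12) = 2 * 2047 + 1 = 4095
moves(13) = 2 * 4095 + 1 = 8191
moves(14) = 2 * 8191 + 1 = 16383
moves(15) = 2 * 16383 + 1 = 32767
moves(16) = 2 * 32767 + 1 = 65535
moves(17) = 2 * 65535 + 1 = 131071
moves(18) = 2 * 131071 + 1 = 262143
moves(19) = 2 * 262143 + 1 = 524287
moves(20) = 2 * 524287 + 1 = 1048575

1048575


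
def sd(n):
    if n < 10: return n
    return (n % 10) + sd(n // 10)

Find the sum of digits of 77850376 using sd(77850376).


sd(77850376) = 6 + sd(7785037)
sd(7785037) = 7 + sd(778503)
sd(778503) = 3 + sd(77850)
sd(77850) = 0 + sd(7785)
sd(7785) = 5 + sd(778)
sd(778) = 8 + sd(77)
sd(77) = 7 + sd(7)
sd(7) = 7  (base case)
Total: 6 + 7 + 3 + 0 + 5 + 8 + 7 + 7 = 43

43


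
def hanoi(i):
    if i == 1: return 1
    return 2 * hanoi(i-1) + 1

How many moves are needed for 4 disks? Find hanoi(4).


hanoi(4) = 2 * hanoi(3) + 1
hanoi(3) = 2 * hanoi(2) + 1
hanoi(2) = 2 * hanoi(1) + 1
hanoi(1) = 1  (base case)
hanoi(2) = 2 * 1 + 1 = 3
hanoi(3) = 2 * 3 + 1 = 7
hanoi(4) = 2 * 7 + 1 = 15

15


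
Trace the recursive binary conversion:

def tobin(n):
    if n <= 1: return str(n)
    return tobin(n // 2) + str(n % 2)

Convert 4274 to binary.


tobin(4274) = tobin(2137) + '0'
tobin(2137) = tobin(1068) + '1'
tobin(1068) = tobin(534) + '0'
tobin(534) = tobin(267) + '0'
tobin(267) = tobin(133) + '1'
tobin(133) = tobin(66) + '1'
tobin(66) = tobin(33) + '0'
tobin(33) = tobin(16) + '1'
tobin(16) = tobin(8) + '0'
tobin(8) = tobin(4) + '0'
tobin(4) = tobin(2) + '0'
tobin(2) = tobin(1) + '0'
tobin(1) = '1'  (base case)
Concatenating: '1' + '0' + '0' + '0' + '0' + '1' + '0' + '1' + '1' + '0' + '0' + '1' + '0' = '1000010110010'

1000010110010


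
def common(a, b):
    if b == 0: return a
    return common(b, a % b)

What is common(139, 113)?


common(139, 113) = common(113, 26)
common(113, 26) = common(26, 9)
common(26, 9) = common(9, 8)
common(9, 8) = common(8, 1)
common(8, 1) = common(1, 0)
common(1, 0) = 1  (base case)

1


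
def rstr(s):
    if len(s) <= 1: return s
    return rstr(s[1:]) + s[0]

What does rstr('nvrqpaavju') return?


rstr('nvrqpaavju') = rstr('vrqpaavju') + 'n'
rstr('vrqpaavju') = rstr('rqpaavju') + 'v'
rstr('rqpaavju') = rstr('qpaavju') + 'r'
rstr('qpaavju') = rstr('paavju') + 'q'
rstr('paavju') = rstr('aavju') + 'p'
rstr('aavju') = rstr('avju') + 'a'
rstr('avju') = rstr('vju') + 'a'
rstr('vju') = rstr('ju') + 'v'
rstr('ju') = rstr('u') + 'j'
rstr('u') = 'u'  (base case)
Concatenating: 'u' + 'j' + 'v' + 'a' + 'a' + 'p' + 'q' + 'r' + 'v' + 'n' = 'ujvaapqrvn'

ujvaapqrvn


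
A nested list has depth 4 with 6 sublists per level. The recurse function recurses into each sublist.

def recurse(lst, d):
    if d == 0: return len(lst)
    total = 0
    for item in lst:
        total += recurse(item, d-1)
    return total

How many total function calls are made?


At depth 0 (root): 1 call
At depth 1: each of 1 parents calls recurse on 6 children = 6 calls
At depth 2: each of 6 parents calls recurse on 6 children = 36 calls
At depth 3: each of 36 parents calls recurse on 6 children = 216 calls
At depth 4: each of 216 parents calls recurse on 6 children = 1296 calls
Total: 1 + 6 + 36 + 216 + 1296 = 1555

1555


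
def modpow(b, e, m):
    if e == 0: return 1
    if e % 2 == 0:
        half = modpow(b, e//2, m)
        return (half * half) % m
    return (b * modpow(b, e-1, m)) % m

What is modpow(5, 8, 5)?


modpow(5, 8, 5): e is even, compute modpow(5, 4, 5)
  modpow(5, 4, 5): e is even, compute modpow(5, 2, 5)
    modpow(5, 2, 5): e is even, compute modpow(5, 1, 5)
      modpow(5, 1, 5): e is odd, compute modpow(5, 0, 5)
        modpow(5, 0, 5) = 1
      (5 * 1) % 5 = 0
    half=0, (0*0) % 5 = 0
  half=0, (0*0) % 5 = 0
half=0, (0*0) % 5 = 0

0


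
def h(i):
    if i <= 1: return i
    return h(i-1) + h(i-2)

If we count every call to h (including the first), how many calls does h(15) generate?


Let C(n) = total calls for h(n)
C(0) = 1, C(1) = 1
C(2) = 1 + C(1) + C(0) = 1 + 1 + 1 = 3
C(3) = 1 + C(2) + C(1) = 1 + 3 + 1 = 5
C(4) = 1 + C(3) + C(2) = 1 + 5 + 3 = 9
C(5) = 1 + C(4) + C(3) = 1 + 9 + 5 = 15
C(6) = 1 + C(5) + C(4) = 1 + 15 + 9 = 25
C(7) = 1 + C(6) + C(5) = 1 + 25 + 15 = 41
C(8) = 1 + C(7) + C(6) = 1 + 41 + 25 = 67
C(9) = 1 + C(8) + C(7) = 1 + 67 + 41 = 109
C(10) = 1 + C(9) + C(8) = 1 + 109 + 67 = 177
C(11) = 1 + C(10) + C(9) = 1 + 177 + 109 = 287
C(12) = 1 + C(11) + C(10) = 1 + 287 + 177 = 465
C(13) = 1 + C(12) + C(11) = 1 + 465 + 287 = 753
C(14) = 1 + C(13) + C(12) = 1 + 753 + 465 = 1219
C(15) = 1 + C(14) + C(13) = 1 + 1219 + 753 = 1973

1973


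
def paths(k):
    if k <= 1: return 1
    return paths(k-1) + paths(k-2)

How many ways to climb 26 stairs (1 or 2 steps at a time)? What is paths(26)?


Building up from base cases:
paths(0) = 1
paths(1) = 1
paths(2) = paths(1) + paths(0) = 1 + 1 = 2
paths(3) = paths(2) + paths(1) = 2 + 1 = 3
paths(4) = paths(3) + paths(2) = 3 + 2 = 5
paths(5) = paths(4) + paths(3) = 5 + 3 = 8
paths(6) = paths(5) + paths(4) = 8 + 5 = 13
paths(7) = paths(6) + paths(5) = 13 + 8 = 21
paths(8) = paths(7) + paths(6) = 21 + 13 = 34
paths(9) = paths(8) + paths(7) = 34 + 21 = 55
paths(10) = paths(9) + paths(8) = 55 + 34 = 89
paths(11) = paths(10) + paths(9) = 89 + 55 = 144
paths(12) = paths(11) + paths(10) = 144 + 89 = 233
paths(13) = paths(12) + paths(11) = 233 + 144 = 377
paths(14) = paths(13) + paths(12) = 377 + 233 = 610
paths(15) = paths(14) + paths(13) = 610 + 377 = 987
paths(16) = paths(15) + paths(14) = 987 + 610 = 1597
paths(17) = paths(16) + paths(15) = 1597 + 987 = 2584
paths(18) = paths(17) + paths(16) = 2584 + 1597 = 4181
paths(19) = paths(18) + paths(17) = 4181 + 2584 = 6765
paths(20) = paths(19) + paths(18) = 6765 + 4181 = 10946
paths(21) = paths(20) + paths(19) = 10946 + 6765 = 17711
paths(22) = paths(21) + paths(20) = 17711 + 10946 = 28657
paths(23) = paths(22) + paths(21) = 28657 + 17711 = 46368
paths(24) = paths(23) + paths(22) = 46368 + 28657 = 75025
paths(25) = paths(24) + paths(23) = 75025 + 46368 = 121393
paths(26) = paths(25) + paths(24) = 121393 + 75025 = 196418

196418


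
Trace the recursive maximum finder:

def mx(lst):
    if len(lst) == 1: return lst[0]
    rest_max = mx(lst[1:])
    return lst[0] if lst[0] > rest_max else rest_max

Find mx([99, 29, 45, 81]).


mx([99, 29, 45, 81]): compare 99 with mx([29, 45, 81])
mx([29, 45, 81]): compare 29 with mx([45, 81])
mx([45, 81]): compare 45 with mx([81])
mx([81]) = 81  (base case)
Compare 45 with 81 -> 81
Compare 29 with 81 -> 81
Compare 99 with 81 -> 99

99


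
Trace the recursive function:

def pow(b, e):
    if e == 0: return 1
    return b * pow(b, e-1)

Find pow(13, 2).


pow(13, 2)
= 13 * pow(13, 1)
= 13 * 13 * pow(13, 0)
= 13 * 13 * 1
= 169

169


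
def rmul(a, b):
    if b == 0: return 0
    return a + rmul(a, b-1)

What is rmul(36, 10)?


rmul(36, 10) = 36 + rmul(36, 9)
rmul(36, 9) = 36 + rmul(36, 8)
rmul(36, 8) = 36 + rmul(36, 7)
rmul(36, 7) = 36 + rmul(36, 6)
rmul(36, 6) = 36 + rmul(36, 5)
rmul(36, 5) = 36 + rmul(36, 4)
rmul(36, 4) = 36 + rmul(36, 3)
rmul(36, 3) = 36 + rmul(36, 2)
rmul(36, 2) = 36 + rmul(36, 1)
rmul(36, 1) = 36 + rmul(36, 0)
rmul(36, 0) = 0  (base case)
Total: 36 + 36 + 36 + 36 + 36 + 36 + 36 + 36 + 36 + 36 + 0 = 360

360


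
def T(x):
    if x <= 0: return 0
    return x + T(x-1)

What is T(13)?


T(13)
= 13 + 12 + 11 + 10 + 9 + 8 + 7 + 6 + 5 + 4 + 3 + 2 + 1 + T(0)
= 13 + 12 + 11 + 10 + 9 + 8 + 7 + 6 + 5 + 4 + 3 + 2 + 1 + 0
= 91

91


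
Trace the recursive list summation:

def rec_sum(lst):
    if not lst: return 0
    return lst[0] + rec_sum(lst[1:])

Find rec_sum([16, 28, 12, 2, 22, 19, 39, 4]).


rec_sum([16, 28, 12, 2, 22, 19, 39, 4]) = 16 + rec_sum([28, 12, 2, 22, 19, 39, 4])
rec_sum([28, 12, 2, 22, 19, 39, 4]) = 28 + rec_sum([12, 2, 22, 19, 39, 4])
rec_sum([12, 2, 22, 19, 39, 4]) = 12 + rec_sum([2, 22, 19, 39, 4])
rec_sum([2, 22, 19, 39, 4]) = 2 + rec_sum([22, 19, 39, 4])
rec_sum([22, 19, 39, 4]) = 22 + rec_sum([19, 39, 4])
rec_sum([19, 39, 4]) = 19 + rec_sum([39, 4])
rec_sum([39, 4]) = 39 + rec_sum([4])
rec_sum([4]) = 4 + rec_sum([])
rec_sum([]) = 0  (base case)
Total: 16 + 28 + 12 + 2 + 22 + 19 + 39 + 4 + 0 = 142

142


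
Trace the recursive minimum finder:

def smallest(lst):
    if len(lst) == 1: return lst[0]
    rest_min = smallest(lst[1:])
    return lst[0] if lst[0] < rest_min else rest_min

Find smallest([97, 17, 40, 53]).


smallest([97, 17, 40, 53]): compare 97 with smallest([17, 40, 53])
smallest([17, 40, 53]): compare 17 with smallest([40, 53])
smallest([40, 53]): compare 40 with smallest([53])
smallest([53]) = 53  (base case)
Compare 40 with 53 -> 40
Compare 17 with 40 -> 17
Compare 97 with 17 -> 17

17


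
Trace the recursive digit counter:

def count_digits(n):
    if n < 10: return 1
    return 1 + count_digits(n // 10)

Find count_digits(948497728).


count_digits(948497728) = 1 + count_digits(94849772)
count_digits(94849772) = 1 + count_digits(9484977)
count_digits(9484977) = 1 + count_digits(948497)
count_digits(948497) = 1 + count_digits(94849)
count_digits(94849) = 1 + count_digits(9484)
count_digits(9484) = 1 + count_digits(948)
count_digits(948) = 1 + count_digits(94)
count_digits(94) = 1 + count_digits(9)
count_digits(9) = 1  (base case: 9 < 10)
Unwinding: 1 + 1 + 1 + 1 + 1 + 1 + 1 + 1 + 1 = 9

9


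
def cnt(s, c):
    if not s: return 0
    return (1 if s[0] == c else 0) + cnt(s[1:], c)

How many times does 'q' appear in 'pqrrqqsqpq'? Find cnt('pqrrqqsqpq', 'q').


s[0]='p' != 'q' -> 0
s[0]='q' == 'q' -> 1
s[0]='r' != 'q' -> 0
s[0]='r' != 'q' -> 0
s[0]='q' == 'q' -> 1
s[0]='q' == 'q' -> 1
s[0]='s' != 'q' -> 0
s[0]='q' == 'q' -> 1
s[0]='p' != 'q' -> 0
s[0]='q' == 'q' -> 1
Sum: 0 + 1 + 0 + 0 + 1 + 1 + 0 + 1 + 0 + 1 = 5

5


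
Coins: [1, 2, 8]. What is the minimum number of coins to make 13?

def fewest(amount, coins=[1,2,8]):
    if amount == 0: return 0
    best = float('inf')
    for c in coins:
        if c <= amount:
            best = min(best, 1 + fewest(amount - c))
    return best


Building up with DP:
fewest(0) = 0
fewest(1) = min(1+fewest(0)=1+0=1) = 1
fewest(2) = min(1+fewest(1)=1+1=2, 1+fewest(0)=1+0=1) = 1
fewest(3) = min(1+fewest(2)=1+1=2, 1+fewest(1)=1+1=2) = 2
fewest(4) = min(1+fewest(3)=1+2=3, 1+fewest(2)=1+1=2) = 2
fewest(5) = min(1+fewest(4)=1+2=3, 1+fewest(3)=1+2=3) = 3
fewest(6) = min(1+fewest(5)=1+3=4, 1+fewest(4)=1+2=3) = 3
fewest(7) = min(1+fewest(6)=1+3=4, 1+fewest(5)=1+3=4) = 4
fewest(8) = min(1+fewest(7)=1+4=5, 1+fewest(6)=1+3=4, 1+fewest(0)=1+0=1) = 1
fewest(9) = min(1+fewest(8)=1+1=2, 1+fewest(7)=1+4=5, 1+fewest(1)=1+1=2) = 2
fewest(10) = min(1+fewest(9)=1+2=3, 1+fewest(8)=1+1=2, 1+fewest(2)=1+1=2) = 2
fewest(11) = min(1+fewest(10)=1+2=3, 1+fewest(9)=1+2=3, 1+fewest(3)=1+2=3) = 3
fewest(12) = min(1+fewest(11)=1+3=4, 1+fewest(10)=1+2=3, 1+fewest(4)=1+2=3) = 3
fewest(13) = min(1+fewest(12)=1+3=4, 1+fewest(11)=1+3=4, 1+fewest(5)=1+3=4) = 4

4


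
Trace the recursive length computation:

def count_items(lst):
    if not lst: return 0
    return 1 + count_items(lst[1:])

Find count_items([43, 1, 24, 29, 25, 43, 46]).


count_items([43, 1, 24, 29, 25, 43, 46]) = 1 + count_items([1, 24, 29, 25, 43, 46])
count_items([1, 24, 29, 25, 43, 46]) = 1 + count_items([24, 29, 25, 43, 46])
count_items([24, 29, 25, 43, 46]) = 1 + count_items([29, 25, 43, 46])
count_items([29, 25, 43, 46]) = 1 + count_items([25, 43, 46])
count_items([25, 43, 46]) = 1 + count_items([43, 46])
count_items([43, 46]) = 1 + count_items([46])
count_items([46]) = 1 + count_items([])
count_items([]) = 0  (base case)
Unwinding: 1 + 1 + 1 + 1 + 1 + 1 + 1 + 0 = 7

7
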